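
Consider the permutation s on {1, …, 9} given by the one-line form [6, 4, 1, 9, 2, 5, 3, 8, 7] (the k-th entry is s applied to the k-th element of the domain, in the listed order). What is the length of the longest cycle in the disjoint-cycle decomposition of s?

8

Decomposing into disjoint cycles gives (1 6 5 2 4 9 7 3); the longest has length 8.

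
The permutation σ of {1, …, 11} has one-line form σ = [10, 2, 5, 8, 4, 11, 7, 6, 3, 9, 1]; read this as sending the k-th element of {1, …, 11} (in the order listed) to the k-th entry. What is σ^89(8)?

Tracing 8 → 6 → … returns to 8 after 9 steps, so 8 lies in a 9-cycle (1 10 9 3 5 4 8 6 11).
On a 9-cycle, σ^9 is the identity, so σ^89 = σ^8 there (89 ≡ 8 mod 9).
Stepping 8 places around the cycle: 8 → 6 → 11 → 1 → 10 → 9 → 3 → 5 → 4.

4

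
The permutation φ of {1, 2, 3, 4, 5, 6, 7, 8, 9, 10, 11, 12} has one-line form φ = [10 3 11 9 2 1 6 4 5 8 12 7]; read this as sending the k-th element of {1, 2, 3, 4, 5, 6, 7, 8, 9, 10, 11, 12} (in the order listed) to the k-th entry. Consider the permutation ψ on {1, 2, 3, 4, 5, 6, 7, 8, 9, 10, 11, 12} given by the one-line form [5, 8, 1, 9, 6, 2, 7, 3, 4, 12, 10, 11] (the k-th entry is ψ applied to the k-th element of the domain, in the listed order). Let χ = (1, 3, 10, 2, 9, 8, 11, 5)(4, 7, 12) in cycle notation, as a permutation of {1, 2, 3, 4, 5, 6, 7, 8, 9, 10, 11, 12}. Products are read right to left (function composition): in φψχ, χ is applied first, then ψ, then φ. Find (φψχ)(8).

(φψχ)(8) = φ(ψ(χ(8))). χ(8) = 11, then ψ(11) = 10, then φ(10) = 8, so the result is 8.

8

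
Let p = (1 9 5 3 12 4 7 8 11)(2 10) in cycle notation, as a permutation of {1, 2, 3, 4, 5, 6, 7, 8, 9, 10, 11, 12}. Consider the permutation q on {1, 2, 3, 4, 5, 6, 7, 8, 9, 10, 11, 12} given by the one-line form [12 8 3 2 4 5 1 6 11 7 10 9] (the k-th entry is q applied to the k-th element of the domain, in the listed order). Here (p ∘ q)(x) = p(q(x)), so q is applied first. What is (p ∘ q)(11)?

First apply q: q(11) = 10, then p(10) = 2. Thus (p ∘ q)(11) = 2.

2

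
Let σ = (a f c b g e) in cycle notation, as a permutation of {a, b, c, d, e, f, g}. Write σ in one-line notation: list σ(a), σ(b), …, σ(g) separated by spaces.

f g b d a c e

Each element maps to the next entry in its cycle (wrapping to the front): a→f, b→g, c→b, d→d, e→a, f→c, g→e.
So the one-line form is f g b d a c e.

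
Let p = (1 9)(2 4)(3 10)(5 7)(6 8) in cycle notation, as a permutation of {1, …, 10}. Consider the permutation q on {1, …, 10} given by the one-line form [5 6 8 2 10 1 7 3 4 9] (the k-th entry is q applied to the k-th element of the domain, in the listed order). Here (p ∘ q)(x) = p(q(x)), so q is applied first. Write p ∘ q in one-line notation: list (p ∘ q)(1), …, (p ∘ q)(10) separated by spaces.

Chase each element through q then p: 1 → 5 → 7; 2 → 6 → 8; 3 → 8 → 6; 4 → 2 → 4; 5 → 10 → 3; 6 → 1 → 9; 7 → 7 → 5; 8 → 3 → 10; 9 → 4 → 2; 10 → 9 → 1.
Collecting the images, p ∘ q = [7 8 6 4 3 9 5 10 2 1].

7 8 6 4 3 9 5 10 2 1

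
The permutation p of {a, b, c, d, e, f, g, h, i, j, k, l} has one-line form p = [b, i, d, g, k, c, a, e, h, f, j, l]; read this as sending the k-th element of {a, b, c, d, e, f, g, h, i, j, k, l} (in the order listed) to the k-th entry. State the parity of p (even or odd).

even

In disjoint-cycle form the cycle lengths are 11, 1.
A cycle is odd iff its length is even; p has 0 even-length cycles, so sgn(p) = (−1)^0 and p is even.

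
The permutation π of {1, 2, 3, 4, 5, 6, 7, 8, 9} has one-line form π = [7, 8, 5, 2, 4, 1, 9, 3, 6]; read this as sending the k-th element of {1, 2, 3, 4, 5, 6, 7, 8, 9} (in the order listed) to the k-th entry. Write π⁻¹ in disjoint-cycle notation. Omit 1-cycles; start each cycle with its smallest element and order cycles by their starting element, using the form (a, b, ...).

First write π in disjoint cycles: (1, 7, 9, 6)(2, 8, 3, 5, 4).
Reversing each cycle (and rotating so the smallest element leads) gives π⁻¹ = (1, 6, 9, 7)(2, 4, 5, 3, 8).

(1, 6, 9, 7)(2, 4, 5, 3, 8)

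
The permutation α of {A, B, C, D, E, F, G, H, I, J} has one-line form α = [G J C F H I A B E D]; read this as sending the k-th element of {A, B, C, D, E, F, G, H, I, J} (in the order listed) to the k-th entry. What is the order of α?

14

Decomposing into disjoint cycles gives cycle lengths 7, 2, 1.
The order of α is the least common multiple of its cycle lengths: lcm(7, 2) = 14.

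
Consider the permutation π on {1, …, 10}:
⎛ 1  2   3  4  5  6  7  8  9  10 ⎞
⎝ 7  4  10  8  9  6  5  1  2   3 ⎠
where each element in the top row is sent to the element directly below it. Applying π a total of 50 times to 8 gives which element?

Tracing 8 → 1 → … returns to 8 after 7 steps, so 8 lies in a 7-cycle (1 7 5 9 2 4 8).
Since the cycle has length 7, π^50 acts on it the same as π^1 (50 mod 7 = 1).
Advancing 1 step from 8: 8 → 1.

1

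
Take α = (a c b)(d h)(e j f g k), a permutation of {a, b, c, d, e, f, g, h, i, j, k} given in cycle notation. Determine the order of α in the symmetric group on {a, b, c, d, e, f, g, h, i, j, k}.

The cycle type of α is (5, 3, 2, 1).
Since disjoint cycles commute, ord(α) = lcm(5, 3, 2) = 30.

30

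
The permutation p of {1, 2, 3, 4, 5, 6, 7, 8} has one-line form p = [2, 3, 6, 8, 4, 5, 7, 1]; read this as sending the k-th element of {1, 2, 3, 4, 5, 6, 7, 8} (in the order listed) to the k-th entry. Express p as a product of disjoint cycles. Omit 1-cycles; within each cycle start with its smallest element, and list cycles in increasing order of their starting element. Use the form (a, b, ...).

(1, 2, 3, 6, 5, 4, 8)

Iterating p from 1 gives 1 → 2 → 3 → 6 → 5 → 4 → 8 → 1; that is the 7-cycle (1, 2, 3, 6, 5, 4, 8).
Continuing from each remaining unvisited element yields (1, 2, 3, 6, 5, 4, 8).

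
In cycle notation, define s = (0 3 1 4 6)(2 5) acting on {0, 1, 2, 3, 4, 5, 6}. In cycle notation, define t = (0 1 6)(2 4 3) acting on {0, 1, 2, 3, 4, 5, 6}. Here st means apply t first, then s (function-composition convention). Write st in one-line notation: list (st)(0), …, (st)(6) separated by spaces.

4 0 6 5 1 2 3

For each element, apply t then s: 0 → 1 → 4; 1 → 6 → 0; 2 → 4 → 6; 3 → 2 → 5; 4 → 3 → 1; 5 → 5 → 2; 6 → 0 → 3.
Collecting the images, st = [4 0 6 5 1 2 3].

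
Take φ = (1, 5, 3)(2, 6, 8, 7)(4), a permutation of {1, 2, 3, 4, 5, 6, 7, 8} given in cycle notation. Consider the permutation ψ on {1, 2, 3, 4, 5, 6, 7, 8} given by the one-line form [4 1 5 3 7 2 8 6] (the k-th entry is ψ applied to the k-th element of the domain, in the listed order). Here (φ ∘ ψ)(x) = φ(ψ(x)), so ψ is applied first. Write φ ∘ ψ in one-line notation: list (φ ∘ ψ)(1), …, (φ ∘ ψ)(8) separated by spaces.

(φ ∘ ψ)(x) = φ(ψ(x)). Computing each image: φ(ψ(1)) = φ(4) = 4, φ(ψ(2)) = φ(1) = 5, φ(ψ(3)) = φ(5) = 3, φ(ψ(4)) = φ(3) = 1, φ(ψ(5)) = φ(7) = 2, φ(ψ(6)) = φ(2) = 6, φ(ψ(7)) = φ(8) = 7, φ(ψ(8)) = φ(6) = 8.
Hence φ ∘ ψ = [4 5 3 1 2 6 7 8].

4 5 3 1 2 6 7 8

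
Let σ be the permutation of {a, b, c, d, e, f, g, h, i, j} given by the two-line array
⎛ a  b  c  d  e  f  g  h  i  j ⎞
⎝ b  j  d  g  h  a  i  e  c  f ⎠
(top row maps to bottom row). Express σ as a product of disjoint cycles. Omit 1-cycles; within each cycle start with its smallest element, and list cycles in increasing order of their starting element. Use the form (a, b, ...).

(a, b, j, f)(c, d, g, i)(e, h)

Iterating σ from a gives a → b → j → f → a; that is the 4-cycle (a, b, j, f).
Repeating from the next unused element and collecting all non-trivial cycles gives (a, b, j, f)(c, d, g, i)(e, h).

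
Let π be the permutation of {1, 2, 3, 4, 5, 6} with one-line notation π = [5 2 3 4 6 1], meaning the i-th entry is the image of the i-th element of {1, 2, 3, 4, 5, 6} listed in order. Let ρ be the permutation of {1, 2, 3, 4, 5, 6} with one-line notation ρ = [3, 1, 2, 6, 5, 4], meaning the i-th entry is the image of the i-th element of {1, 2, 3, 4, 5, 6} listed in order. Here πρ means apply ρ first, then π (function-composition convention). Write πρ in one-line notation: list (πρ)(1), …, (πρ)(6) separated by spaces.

Chase each element through ρ then π: 1 → 3 → 3; 2 → 1 → 5; 3 → 2 → 2; 4 → 6 → 1; 5 → 5 → 6; 6 → 4 → 4.
Collecting the images, πρ = [3 5 2 1 6 4].

3 5 2 1 6 4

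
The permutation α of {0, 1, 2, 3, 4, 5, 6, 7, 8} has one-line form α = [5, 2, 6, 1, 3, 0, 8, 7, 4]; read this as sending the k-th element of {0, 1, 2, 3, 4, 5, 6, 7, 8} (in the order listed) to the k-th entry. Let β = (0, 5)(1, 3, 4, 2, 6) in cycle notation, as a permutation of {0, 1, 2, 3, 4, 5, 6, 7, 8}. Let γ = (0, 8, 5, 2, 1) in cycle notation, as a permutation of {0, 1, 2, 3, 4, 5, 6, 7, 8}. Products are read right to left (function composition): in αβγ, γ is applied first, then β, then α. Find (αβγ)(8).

5

Apply the permutations in order: γ(8) = 5, then β(5) = 0, then α(0) = 5. So (αβγ)(8) = 5.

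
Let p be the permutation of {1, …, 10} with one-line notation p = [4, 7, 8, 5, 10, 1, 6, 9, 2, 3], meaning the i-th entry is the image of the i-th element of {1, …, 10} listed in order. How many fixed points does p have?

0

No element satisfies p(x) = x, so there are 0 fixed points.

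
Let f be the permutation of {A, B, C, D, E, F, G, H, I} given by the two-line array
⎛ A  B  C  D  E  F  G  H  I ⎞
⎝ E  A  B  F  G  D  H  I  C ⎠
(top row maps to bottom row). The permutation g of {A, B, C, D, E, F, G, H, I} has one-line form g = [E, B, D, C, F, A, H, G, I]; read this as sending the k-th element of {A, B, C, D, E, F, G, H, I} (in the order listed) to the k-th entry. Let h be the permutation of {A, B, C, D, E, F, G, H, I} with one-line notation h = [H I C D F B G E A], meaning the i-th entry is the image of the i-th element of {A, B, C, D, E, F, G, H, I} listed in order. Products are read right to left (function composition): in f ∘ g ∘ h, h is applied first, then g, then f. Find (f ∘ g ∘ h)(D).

Apply the permutations in order: h(D) = D, then g(D) = C, then f(C) = B. So (f ∘ g ∘ h)(D) = B.

B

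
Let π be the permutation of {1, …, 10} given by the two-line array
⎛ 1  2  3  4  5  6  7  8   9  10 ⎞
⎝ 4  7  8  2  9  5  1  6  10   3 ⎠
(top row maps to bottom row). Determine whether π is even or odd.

In disjoint-cycle form the cycle lengths are 6, 4.
A cycle of length ℓ contributes ℓ−1 transpositions, so π is a product of 5 + 3 = 8 transpositions — even.

even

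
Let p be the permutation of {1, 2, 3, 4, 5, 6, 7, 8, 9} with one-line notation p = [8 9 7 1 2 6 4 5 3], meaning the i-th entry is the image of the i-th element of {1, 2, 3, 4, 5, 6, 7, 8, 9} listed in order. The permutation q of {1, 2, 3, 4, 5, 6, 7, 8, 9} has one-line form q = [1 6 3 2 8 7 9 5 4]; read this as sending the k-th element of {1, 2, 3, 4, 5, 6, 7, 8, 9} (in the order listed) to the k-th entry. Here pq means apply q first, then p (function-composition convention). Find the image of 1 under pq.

q(1) = 1, then p(1) = 8; composing gives (pq)(1) = 8.

8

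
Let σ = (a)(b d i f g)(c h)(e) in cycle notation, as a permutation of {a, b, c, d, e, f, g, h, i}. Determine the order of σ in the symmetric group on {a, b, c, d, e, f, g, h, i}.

10

The disjoint cycles have lengths 5, 2, 1, 1.
Since disjoint cycles commute, ord(σ) = lcm(5, 2) = 10.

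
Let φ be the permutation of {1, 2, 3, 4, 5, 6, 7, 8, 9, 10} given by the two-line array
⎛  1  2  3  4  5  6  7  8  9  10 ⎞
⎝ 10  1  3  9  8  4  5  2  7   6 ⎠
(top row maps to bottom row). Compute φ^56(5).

2

Tracing 5 → 8 → … returns to 5 after 9 steps, so 5 lies in a 9-cycle (1 10 6 4 9 7 5 8 2).
Powers repeat with period 9 on this cycle, and 56 mod 9 = 2, so φ^56(5) = φ^2(5).
Advancing 2 steps from 5: 5 → 8 → 2.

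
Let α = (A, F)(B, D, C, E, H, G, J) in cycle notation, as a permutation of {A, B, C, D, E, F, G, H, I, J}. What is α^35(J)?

J

J lies in the 7-cycle (B, D, C, E, H, G, J).
On a 7-cycle, α^7 is the identity, so α^35 = α^0 there (35 ≡ 0 mod 7).
So α^35(J) = J.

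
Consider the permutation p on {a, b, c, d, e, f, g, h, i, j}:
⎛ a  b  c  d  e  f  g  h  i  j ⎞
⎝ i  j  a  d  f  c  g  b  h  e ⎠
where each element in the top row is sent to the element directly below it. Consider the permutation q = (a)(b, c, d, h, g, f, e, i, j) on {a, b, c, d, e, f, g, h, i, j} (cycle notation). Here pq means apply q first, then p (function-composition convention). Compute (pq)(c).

q(c) = d, then p(d) = d; composing gives (pq)(c) = d.

d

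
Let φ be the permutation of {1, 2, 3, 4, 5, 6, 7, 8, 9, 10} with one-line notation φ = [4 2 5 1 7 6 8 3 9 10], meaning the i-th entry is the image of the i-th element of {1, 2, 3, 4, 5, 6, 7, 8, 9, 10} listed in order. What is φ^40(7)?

7

Tracing 7 → 8 → … returns to 7 after 4 steps, so 7 lies in a 4-cycle (3, 5, 7, 8).
Since the cycle has length 4, φ^40 acts on it the same as φ^0 (40 mod 4 = 0).
So φ^40(7) = 7.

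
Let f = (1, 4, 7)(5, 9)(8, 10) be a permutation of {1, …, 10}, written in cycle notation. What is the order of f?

6

The cycle type of f is (3, 2, 2, 1, 1, 1).
The order of f is the least common multiple of its cycle lengths: lcm(3, 2, 2) = 6.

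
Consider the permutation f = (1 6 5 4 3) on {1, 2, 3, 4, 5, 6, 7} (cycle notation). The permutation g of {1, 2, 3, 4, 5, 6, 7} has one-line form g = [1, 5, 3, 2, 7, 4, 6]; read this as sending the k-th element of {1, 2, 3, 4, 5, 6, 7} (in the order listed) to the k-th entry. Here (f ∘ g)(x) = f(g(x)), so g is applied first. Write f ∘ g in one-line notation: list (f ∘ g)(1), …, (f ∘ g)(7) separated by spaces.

For each element, apply g then f: 1 → 1 → 6; 2 → 5 → 4; 3 → 3 → 1; 4 → 2 → 2; 5 → 7 → 7; 6 → 4 → 3; 7 → 6 → 5.
Collecting the images, f ∘ g = [6 4 1 2 7 3 5].

6 4 1 2 7 3 5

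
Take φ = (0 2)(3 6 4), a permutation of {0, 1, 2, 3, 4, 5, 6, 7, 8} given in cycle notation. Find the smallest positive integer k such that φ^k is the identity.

6

The cycle type of φ is (3, 2, 1, 1, 1, 1).
Since disjoint cycles commute, ord(φ) = lcm(3, 2) = 6.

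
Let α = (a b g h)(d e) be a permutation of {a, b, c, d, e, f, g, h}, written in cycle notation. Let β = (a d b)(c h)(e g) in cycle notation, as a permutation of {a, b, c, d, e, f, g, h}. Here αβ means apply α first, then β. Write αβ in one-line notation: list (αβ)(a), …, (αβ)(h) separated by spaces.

For each element, apply α then β: a → b → a; b → g → e; c → c → h; d → e → g; e → d → b; f → f → f; g → h → c; h → a → d.
Collecting the images, αβ = [a e h g b f c d].

a e h g b f c d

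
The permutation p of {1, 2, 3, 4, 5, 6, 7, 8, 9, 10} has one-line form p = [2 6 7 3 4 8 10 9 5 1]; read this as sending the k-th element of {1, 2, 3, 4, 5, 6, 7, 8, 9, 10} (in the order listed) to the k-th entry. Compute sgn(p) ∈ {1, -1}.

In disjoint-cycle form the cycle lengths are 10.
A cycle of length ℓ contributes ℓ−1 transpositions, so p is a product of 9 transpositions — odd.

-1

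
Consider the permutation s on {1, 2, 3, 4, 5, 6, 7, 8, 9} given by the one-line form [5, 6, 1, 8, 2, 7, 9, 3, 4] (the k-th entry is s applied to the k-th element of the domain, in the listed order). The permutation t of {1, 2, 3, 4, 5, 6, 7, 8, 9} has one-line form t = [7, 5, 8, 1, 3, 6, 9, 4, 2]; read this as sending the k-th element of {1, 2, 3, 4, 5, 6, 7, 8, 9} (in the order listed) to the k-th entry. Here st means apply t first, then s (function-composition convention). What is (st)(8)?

First apply t: t(8) = 4, then s(4) = 8. Thus (st)(8) = 8.

8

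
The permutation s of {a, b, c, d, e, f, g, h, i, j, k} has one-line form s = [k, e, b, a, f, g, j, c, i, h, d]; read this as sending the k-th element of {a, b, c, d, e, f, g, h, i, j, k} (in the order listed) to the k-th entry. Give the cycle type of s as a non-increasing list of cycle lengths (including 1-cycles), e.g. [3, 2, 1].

[7, 3, 1]

The disjoint cycles are (a, k, d)(b, e, f, g, j, h, c)(i), with lengths 7, 3, 1 in non-increasing order.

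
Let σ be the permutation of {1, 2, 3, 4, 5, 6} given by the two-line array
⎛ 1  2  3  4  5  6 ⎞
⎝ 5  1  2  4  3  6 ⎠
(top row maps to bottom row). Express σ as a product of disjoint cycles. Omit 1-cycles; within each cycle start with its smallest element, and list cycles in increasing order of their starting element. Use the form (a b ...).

(1 5 3 2)

Iterating σ from 1 gives 1 → 5 → 3 → 2 → 1; that is the 4-cycle (1 5 3 2).
Continuing from each remaining unvisited element yields (1 5 3 2).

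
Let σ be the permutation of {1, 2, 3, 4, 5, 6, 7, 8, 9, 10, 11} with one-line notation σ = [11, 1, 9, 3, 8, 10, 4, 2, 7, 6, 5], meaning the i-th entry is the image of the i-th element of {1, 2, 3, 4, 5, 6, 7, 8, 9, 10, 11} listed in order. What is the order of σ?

The disjoint-cycle form of σ has cycle lengths 5, 4, 2.
The order is lcm(5, 4, 2) = 20.

20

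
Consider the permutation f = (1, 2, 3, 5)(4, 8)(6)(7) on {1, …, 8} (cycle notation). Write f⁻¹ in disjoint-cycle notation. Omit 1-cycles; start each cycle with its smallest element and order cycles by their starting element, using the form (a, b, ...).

(1, 5, 3, 2)(4, 8)

The inverse reverses each cycle.
After reversing and putting each cycle's least element first, f⁻¹ = (1, 5, 3, 2)(4, 8).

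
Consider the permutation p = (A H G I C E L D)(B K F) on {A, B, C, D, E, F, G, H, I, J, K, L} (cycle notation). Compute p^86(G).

A

G lies in the 8-cycle (A H G I C E L D).
Since the cycle has length 8, p^86 acts on it the same as p^6 (86 mod 8 = 6).
Advancing 6 steps from G: G → I → C → E → L → D → A.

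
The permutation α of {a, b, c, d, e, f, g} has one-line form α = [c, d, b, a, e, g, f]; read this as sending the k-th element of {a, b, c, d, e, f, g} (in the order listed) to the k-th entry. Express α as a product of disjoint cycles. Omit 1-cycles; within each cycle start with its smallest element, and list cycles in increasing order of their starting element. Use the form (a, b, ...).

Iterating α from a gives a → c → b → d → a; that is the 4-cycle (a, c, b, d).
Continuing from each remaining unvisited element yields (a, c, b, d)(f, g).

(a, c, b, d)(f, g)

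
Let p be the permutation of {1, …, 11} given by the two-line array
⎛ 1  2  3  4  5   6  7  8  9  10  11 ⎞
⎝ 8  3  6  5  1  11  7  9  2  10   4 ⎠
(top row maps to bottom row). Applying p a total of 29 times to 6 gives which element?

Tracing 6 → 11 → … returns to 6 after 9 steps, so 6 lies in a 9-cycle (1 8 9 2 3 6 11 4 5).
On a 9-cycle, p^9 is the identity, so p^29 = p^2 there (29 ≡ 2 mod 9).
Advancing 2 steps from 6: 6 → 11 → 4.

4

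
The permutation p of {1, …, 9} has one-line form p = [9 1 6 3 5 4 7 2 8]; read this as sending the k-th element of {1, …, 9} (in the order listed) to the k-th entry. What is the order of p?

The disjoint-cycle form of p has cycle lengths 4, 3, 1, 1.
Since disjoint cycles commute, ord(p) = lcm(4, 3) = 12.

12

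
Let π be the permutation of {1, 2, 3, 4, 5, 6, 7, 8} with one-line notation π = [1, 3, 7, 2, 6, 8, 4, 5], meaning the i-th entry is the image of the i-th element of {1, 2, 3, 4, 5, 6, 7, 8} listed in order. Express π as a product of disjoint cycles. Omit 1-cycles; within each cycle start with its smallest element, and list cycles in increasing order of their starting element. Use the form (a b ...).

From 2: 2 → 3 → 7 → 4 → 2, closing the cycle (2 3 7 4).
Continuing from each remaining unvisited element yields (2 3 7 4)(5 6 8).

(2 3 7 4)(5 6 8)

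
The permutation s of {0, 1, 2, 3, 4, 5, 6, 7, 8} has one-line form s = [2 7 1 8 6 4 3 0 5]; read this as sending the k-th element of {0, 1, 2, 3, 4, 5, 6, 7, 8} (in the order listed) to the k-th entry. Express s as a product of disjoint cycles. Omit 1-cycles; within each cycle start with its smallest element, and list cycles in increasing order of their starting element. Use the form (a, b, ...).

(0, 2, 1, 7)(3, 8, 5, 4, 6)

From 0: 0 → 2 → 1 → 7 → 0, closing the cycle (0, 2, 1, 7).
Continuing from each remaining unvisited element yields (0, 2, 1, 7)(3, 8, 5, 4, 6).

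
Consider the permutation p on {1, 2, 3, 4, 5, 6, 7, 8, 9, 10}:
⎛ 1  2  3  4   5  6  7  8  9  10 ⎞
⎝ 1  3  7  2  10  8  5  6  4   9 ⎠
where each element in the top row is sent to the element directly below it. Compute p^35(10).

10

Tracing 10 → 9 → … returns to 10 after 7 steps, so 10 lies in a 7-cycle (2 3 7 5 10 9 4).
Since the cycle has length 7, p^35 acts on it the same as p^0 (35 mod 7 = 0).
So p^35(10) = 10.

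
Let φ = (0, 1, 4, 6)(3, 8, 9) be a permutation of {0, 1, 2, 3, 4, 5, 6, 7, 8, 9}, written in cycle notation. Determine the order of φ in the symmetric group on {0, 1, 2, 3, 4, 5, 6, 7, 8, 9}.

The cycle type of φ is (4, 3, 1, 1, 1).
The order of φ is the least common multiple of its cycle lengths: lcm(4, 3) = 12.

12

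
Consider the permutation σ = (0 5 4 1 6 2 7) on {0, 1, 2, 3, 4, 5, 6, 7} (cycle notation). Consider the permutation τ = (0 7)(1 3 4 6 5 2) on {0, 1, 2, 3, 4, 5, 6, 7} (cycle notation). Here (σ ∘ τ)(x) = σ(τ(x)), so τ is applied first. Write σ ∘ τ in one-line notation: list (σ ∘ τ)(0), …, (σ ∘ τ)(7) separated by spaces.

For each element, apply τ then σ: 0 → 7 → 0; 1 → 3 → 3; 2 → 1 → 6; 3 → 4 → 1; 4 → 6 → 2; 5 → 2 → 7; 6 → 5 → 4; 7 → 0 → 5.
Collecting the images, σ ∘ τ = [0 3 6 1 2 7 4 5].

0 3 6 1 2 7 4 5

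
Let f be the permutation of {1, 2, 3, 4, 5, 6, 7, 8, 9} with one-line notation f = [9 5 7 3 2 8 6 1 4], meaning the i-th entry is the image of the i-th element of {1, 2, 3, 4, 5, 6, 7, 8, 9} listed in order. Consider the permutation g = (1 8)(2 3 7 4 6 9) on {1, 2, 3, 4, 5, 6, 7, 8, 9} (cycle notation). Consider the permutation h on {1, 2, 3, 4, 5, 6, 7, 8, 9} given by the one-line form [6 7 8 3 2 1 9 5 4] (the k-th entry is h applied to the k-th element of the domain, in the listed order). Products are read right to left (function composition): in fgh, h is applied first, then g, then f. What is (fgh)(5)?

Apply the permutations in order: h(5) = 2, then g(2) = 3, then f(3) = 7. So (fgh)(5) = 7.

7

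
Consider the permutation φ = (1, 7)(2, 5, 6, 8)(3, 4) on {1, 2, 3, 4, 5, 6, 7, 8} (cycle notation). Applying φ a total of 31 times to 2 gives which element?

8

2 lies in the 4-cycle (2, 5, 6, 8).
On a 4-cycle, φ^4 is the identity, so φ^31 = φ^3 there (31 ≡ 3 mod 4).
Advancing 3 steps from 2: 2 → 5 → 6 → 8.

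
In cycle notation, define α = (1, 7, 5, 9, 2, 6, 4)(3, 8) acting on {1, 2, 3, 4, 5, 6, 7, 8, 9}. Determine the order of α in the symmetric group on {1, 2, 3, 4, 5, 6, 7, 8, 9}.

The cycle type of α is (7, 2).
Since disjoint cycles commute, ord(α) = lcm(7, 2) = 14.

14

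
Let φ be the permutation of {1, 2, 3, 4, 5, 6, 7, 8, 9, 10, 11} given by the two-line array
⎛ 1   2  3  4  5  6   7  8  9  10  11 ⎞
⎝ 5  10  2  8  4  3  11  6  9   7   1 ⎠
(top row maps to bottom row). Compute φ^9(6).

8

Tracing 6 → 3 → … returns to 6 after 10 steps, so 6 lies in a 10-cycle (1 5 4 8 6 3 2 10 7 11).
Stepping 9 places around the cycle: 6 → 3 → 2 → 10 → 7 → 11 → 1 → 5 → 4 → 8.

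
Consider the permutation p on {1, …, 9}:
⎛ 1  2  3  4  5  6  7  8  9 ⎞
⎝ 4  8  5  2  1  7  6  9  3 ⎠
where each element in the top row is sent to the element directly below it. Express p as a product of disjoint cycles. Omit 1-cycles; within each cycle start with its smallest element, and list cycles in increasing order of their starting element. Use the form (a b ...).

(1 4 2 8 9 3 5)(6 7)

Iterating p from 1 gives 1 → 4 → 2 → 8 → 9 → 3 → 5 → 1; that is the 7-cycle (1 4 2 8 9 3 5).
Repeating from the next unused element and collecting all non-trivial cycles gives (1 4 2 8 9 3 5)(6 7).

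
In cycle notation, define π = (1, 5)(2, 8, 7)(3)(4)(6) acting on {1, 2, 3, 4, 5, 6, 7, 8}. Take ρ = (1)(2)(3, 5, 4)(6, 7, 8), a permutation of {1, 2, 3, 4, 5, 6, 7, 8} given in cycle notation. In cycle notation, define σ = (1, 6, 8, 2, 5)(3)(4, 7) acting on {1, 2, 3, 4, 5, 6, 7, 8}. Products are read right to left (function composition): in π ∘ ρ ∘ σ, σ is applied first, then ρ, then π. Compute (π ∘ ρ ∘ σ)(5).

Chase 5: σ(5) = 1; ρ(1) = 1; π(1) = 5. Hence (π ∘ ρ ∘ σ)(5) = 5.

5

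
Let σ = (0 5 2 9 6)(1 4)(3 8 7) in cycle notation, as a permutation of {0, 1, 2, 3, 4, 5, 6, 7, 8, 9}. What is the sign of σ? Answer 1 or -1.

-1

The cycle lengths are 5, 3, 2.
A cycle of length ℓ contributes ℓ−1 transpositions, so σ is a product of 4 + 2 + 1 = 7 transpositions — odd.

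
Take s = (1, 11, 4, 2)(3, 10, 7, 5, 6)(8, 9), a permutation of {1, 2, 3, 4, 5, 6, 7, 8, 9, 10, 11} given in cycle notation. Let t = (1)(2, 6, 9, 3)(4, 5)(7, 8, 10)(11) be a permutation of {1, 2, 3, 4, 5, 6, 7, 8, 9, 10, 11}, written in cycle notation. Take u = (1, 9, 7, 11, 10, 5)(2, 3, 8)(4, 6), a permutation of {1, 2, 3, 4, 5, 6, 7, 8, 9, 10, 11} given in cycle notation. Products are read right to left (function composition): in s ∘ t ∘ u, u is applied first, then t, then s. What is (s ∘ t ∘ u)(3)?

7

Apply the permutations in order: u(3) = 8, then t(8) = 10, then s(10) = 7. So (s ∘ t ∘ u)(3) = 7.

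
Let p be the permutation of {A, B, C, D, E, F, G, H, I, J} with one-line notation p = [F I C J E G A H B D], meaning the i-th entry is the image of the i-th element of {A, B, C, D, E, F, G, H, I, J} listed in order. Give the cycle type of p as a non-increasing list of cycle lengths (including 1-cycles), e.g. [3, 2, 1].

The disjoint cycles are (A F G)(B I)(C)(D J)(E)(H), with lengths 3, 2, 2, 1, 1, 1 in non-increasing order.

[3, 2, 2, 1, 1, 1]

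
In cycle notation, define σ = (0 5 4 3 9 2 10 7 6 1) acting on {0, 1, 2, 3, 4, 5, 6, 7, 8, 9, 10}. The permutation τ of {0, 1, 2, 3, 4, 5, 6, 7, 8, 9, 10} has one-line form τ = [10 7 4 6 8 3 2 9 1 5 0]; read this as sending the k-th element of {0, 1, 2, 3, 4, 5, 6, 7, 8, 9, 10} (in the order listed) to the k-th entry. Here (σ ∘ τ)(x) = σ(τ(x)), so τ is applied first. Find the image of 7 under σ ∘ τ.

First apply τ: τ(7) = 9, then σ(9) = 2. Thus (σ ∘ τ)(7) = 2.

2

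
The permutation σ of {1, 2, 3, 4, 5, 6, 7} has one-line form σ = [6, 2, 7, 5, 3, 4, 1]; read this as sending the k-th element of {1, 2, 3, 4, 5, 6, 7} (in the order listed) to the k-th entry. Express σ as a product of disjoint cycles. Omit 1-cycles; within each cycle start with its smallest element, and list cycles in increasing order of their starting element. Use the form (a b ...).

(1 6 4 5 3 7)

Iterating σ from 1 gives 1 → 6 → 4 → 5 → 3 → 7 → 1; that is the 6-cycle (1 6 4 5 3 7).
Repeating from the next unused element and collecting all non-trivial cycles gives (1 6 4 5 3 7).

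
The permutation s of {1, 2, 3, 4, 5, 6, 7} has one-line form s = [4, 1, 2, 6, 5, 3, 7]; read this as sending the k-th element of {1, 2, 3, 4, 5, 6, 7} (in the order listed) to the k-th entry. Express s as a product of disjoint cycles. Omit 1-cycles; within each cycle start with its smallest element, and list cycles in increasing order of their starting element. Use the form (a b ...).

Start at 1 and follow images: 1 → 4 → 6 → 3 → 2 → 1, giving the cycle (1 4 6 3 2).
Continuing from each remaining unvisited element yields (1 4 6 3 2).

(1 4 6 3 2)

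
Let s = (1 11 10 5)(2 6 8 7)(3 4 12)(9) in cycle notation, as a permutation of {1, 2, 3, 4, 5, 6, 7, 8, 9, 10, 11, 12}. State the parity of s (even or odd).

The cycle lengths are 4, 4, 3, 1.
A cycle of length ℓ contributes ℓ−1 transpositions, so s is a product of 3 + 3 + 2 = 8 transpositions — even.

even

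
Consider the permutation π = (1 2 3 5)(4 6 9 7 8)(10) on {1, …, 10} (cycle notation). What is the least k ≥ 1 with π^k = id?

The cycle type of π is (5, 4, 1).
The order is lcm(5, 4) = 20.

20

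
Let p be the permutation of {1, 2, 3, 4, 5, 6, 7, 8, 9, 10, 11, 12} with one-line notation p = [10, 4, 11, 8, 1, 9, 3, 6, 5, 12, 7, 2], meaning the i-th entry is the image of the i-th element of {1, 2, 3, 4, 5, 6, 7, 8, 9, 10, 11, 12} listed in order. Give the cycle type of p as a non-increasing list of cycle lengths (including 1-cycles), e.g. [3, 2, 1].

[9, 3]

The disjoint cycles are (1 10 12 2 4 8 6 9 5)(3 11 7), with lengths 9, 3 in non-increasing order.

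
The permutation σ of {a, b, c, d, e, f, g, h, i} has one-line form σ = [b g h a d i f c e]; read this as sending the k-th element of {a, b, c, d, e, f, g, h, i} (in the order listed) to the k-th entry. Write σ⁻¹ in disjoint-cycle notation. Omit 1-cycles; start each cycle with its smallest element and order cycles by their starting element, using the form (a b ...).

First write σ in disjoint cycles: (a b g f i e d)(c h).
Reversing each cycle (and rotating so the smallest element leads) gives σ⁻¹ = (a d e i f g b)(c h).

(a d e i f g b)(c h)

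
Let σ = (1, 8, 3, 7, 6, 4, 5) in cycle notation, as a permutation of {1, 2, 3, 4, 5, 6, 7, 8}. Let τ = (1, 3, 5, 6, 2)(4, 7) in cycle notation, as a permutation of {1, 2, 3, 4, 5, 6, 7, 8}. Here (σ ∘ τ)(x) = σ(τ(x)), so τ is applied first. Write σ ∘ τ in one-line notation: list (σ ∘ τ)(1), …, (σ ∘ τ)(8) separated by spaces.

For each element, apply τ then σ: 1 → 3 → 7; 2 → 1 → 8; 3 → 5 → 1; 4 → 7 → 6; 5 → 6 → 4; 6 → 2 → 2; 7 → 4 → 5; 8 → 8 → 3.
Collecting the images, σ ∘ τ = [7 8 1 6 4 2 5 3].

7 8 1 6 4 2 5 3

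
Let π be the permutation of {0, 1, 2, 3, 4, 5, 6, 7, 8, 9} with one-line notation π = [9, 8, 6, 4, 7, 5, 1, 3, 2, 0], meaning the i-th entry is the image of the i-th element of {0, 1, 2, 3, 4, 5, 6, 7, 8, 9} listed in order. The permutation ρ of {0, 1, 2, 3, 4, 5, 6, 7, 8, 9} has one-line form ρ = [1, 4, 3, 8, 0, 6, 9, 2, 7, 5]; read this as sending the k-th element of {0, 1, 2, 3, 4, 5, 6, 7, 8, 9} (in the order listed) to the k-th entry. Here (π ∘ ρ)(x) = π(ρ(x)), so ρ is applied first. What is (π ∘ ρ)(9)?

5

(π ∘ ρ)(9) = π(ρ(9)). ρ(9) = 5, then π(5) = 5. So (π ∘ ρ)(9) = 5.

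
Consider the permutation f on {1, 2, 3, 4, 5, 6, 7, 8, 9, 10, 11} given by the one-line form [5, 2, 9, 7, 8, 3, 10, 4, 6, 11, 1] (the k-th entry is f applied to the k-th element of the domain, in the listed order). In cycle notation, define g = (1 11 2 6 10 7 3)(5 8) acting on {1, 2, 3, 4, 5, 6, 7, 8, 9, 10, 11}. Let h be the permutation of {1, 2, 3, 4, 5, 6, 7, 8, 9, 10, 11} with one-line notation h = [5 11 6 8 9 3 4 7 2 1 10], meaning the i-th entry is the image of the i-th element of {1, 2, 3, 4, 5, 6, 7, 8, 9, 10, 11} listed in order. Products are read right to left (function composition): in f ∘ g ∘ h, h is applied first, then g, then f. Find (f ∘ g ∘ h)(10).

1

Apply the permutations in order: h(10) = 1, then g(1) = 11, then f(11) = 1. So (f ∘ g ∘ h)(10) = 1.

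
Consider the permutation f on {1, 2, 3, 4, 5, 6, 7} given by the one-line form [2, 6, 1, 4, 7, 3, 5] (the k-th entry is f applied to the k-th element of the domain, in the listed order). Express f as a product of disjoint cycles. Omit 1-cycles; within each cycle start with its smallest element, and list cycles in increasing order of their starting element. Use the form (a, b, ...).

(1, 2, 6, 3)(5, 7)

Start at 1 and follow images: 1 → 2 → 6 → 3 → 1, giving the cycle (1, 2, 6, 3).
Continuing from each remaining unvisited element yields (1, 2, 6, 3)(5, 7).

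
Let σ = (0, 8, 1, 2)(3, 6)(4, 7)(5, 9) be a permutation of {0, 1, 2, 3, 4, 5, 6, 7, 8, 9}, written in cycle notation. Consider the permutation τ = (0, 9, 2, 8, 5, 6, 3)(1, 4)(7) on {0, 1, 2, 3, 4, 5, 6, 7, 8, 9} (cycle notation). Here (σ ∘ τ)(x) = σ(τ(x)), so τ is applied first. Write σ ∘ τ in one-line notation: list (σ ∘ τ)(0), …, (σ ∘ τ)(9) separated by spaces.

For each element, apply τ then σ: 0 → 9 → 5; 1 → 4 → 7; 2 → 8 → 1; 3 → 0 → 8; 4 → 1 → 2; 5 → 6 → 3; 6 → 3 → 6; 7 → 7 → 4; 8 → 5 → 9; 9 → 2 → 0.
So σ ∘ τ in one-line form is 5 7 1 8 2 3 6 4 9 0.

5 7 1 8 2 3 6 4 9 0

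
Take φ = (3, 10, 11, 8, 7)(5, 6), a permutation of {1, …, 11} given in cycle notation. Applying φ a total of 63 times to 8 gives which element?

8 lies in the 5-cycle (3, 10, 11, 8, 7).
On a 5-cycle, φ^5 is the identity, so φ^63 = φ^3 there (63 ≡ 3 mod 5).
Advancing 3 steps from 8: 8 → 7 → 3 → 10.

10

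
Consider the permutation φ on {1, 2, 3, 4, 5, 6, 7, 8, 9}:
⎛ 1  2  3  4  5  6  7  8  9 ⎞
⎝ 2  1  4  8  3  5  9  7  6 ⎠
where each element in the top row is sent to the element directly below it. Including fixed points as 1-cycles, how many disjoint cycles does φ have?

2

The cycle decomposition is (1, 2)(3, 4, 8, 7, 9, 6, 5), which has 2 cycles (counting 1-cycles).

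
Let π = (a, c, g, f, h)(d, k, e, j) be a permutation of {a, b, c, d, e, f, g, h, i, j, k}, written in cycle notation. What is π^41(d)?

d lies in the 4-cycle (d, k, e, j).
Since the cycle has length 4, π^41 acts on it the same as π^1 (41 mod 4 = 1).
Advancing 1 step from d: d → k.

k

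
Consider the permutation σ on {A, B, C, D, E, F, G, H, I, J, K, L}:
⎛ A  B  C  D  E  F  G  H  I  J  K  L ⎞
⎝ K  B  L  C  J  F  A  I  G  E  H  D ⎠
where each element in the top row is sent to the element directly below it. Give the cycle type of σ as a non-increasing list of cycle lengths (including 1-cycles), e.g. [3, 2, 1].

The disjoint cycles are (A, K, H, I, G)(B)(C, L, D)(E, J)(F), with lengths 5, 3, 2, 1, 1 in non-increasing order.

[5, 3, 2, 1, 1]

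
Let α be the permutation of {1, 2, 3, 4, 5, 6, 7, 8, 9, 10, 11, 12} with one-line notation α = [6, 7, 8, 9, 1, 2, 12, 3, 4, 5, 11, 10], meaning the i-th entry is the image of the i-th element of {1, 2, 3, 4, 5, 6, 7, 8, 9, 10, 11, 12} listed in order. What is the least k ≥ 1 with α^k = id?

The disjoint-cycle form of α has cycle lengths 7, 2, 2, 1.
The order is lcm(7, 2, 2) = 14.

14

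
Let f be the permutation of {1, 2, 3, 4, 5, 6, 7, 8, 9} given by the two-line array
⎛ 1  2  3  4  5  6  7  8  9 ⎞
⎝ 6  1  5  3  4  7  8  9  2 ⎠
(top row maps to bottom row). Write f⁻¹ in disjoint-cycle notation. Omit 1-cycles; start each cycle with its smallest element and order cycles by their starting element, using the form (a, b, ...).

The cycle decomposition of f is (1, 6, 7, 8, 9, 2)(3, 5, 4).
The inverse reverses every cycle; in canonical form, f⁻¹ = (1, 2, 9, 8, 7, 6)(3, 4, 5).

(1, 2, 9, 8, 7, 6)(3, 4, 5)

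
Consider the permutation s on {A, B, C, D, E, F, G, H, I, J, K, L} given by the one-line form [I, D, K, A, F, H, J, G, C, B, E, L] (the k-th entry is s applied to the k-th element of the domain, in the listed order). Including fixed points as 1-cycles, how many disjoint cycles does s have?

2

The cycle decomposition is (A I C K E F H G J B D)(L), which has 2 cycles (counting 1-cycles).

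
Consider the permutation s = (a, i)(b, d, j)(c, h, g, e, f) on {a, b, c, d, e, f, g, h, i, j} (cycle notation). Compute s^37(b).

b lies in the 3-cycle (b, d, j).
On a 3-cycle, s^3 is the identity, so s^37 = s^1 there (37 ≡ 1 mod 3).
Advancing 1 step from b: b → d.

d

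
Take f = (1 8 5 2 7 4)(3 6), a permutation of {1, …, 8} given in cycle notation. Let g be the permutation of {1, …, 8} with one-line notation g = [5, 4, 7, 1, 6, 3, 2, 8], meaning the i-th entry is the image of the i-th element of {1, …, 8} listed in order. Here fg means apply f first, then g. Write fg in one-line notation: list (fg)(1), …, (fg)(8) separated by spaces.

(fg)(x) = g(f(x)). Computing each image: g(f(1)) = g(8) = 8, g(f(2)) = g(7) = 2, g(f(3)) = g(6) = 3, g(f(4)) = g(1) = 5, g(f(5)) = g(2) = 4, g(f(6)) = g(3) = 7, g(f(7)) = g(4) = 1, g(f(8)) = g(5) = 6.
Hence fg = [8 2 3 5 4 7 1 6].

8 2 3 5 4 7 1 6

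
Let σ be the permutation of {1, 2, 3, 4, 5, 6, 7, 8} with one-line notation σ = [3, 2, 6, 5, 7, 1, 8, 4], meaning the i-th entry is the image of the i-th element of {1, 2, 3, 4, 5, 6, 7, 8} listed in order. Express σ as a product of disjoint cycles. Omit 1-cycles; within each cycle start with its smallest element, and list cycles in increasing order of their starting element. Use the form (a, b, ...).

(1, 3, 6)(4, 5, 7, 8)

From 1: 1 → 3 → 6 → 1, closing the cycle (1, 3, 6).
Continuing from each remaining unvisited element yields (1, 3, 6)(4, 5, 7, 8).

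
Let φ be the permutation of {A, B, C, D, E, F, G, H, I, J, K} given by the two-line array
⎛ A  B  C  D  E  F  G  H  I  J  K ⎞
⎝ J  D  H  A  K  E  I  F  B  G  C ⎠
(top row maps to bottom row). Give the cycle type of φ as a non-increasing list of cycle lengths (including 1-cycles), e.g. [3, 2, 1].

The disjoint cycles are (A, J, G, I, B, D)(C, H, F, E, K), with lengths 6, 5 in non-increasing order.

[6, 5]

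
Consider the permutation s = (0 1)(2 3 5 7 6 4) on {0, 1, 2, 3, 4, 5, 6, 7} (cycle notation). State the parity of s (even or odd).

even

The cycle lengths are 6, 2.
A cycle of length ℓ contributes ℓ−1 transpositions, so s is a product of 5 + 1 = 6 transpositions — even.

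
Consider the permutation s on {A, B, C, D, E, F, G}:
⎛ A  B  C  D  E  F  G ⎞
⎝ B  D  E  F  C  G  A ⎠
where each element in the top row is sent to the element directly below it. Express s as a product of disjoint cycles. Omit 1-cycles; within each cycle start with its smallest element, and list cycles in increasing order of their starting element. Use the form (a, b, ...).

Start at A and follow images: A → B → D → F → G → A, giving the cycle (A, B, D, F, G).
Repeating from the next unused element and collecting all non-trivial cycles gives (A, B, D, F, G)(C, E).

(A, B, D, F, G)(C, E)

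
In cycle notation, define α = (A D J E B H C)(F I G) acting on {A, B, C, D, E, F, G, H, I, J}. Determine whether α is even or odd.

even

The cycle lengths are 7, 3.
A cycle of length ℓ contributes ℓ−1 transpositions, so α is a product of 6 + 2 = 8 transpositions — even.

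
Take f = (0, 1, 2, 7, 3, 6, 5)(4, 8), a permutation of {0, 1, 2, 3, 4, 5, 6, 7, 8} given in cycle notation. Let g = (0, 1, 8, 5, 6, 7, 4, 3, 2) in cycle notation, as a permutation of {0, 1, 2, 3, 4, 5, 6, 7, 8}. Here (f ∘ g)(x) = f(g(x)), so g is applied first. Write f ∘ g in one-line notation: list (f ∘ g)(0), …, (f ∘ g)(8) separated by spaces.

2 4 1 7 6 5 3 8 0

Chase each element through g then f: 0 → 1 → 2; 1 → 8 → 4; 2 → 0 → 1; 3 → 2 → 7; 4 → 3 → 6; 5 → 6 → 5; 6 → 7 → 3; 7 → 4 → 8; 8 → 5 → 0.
Collecting the images, f ∘ g = [2 4 1 7 6 5 3 8 0].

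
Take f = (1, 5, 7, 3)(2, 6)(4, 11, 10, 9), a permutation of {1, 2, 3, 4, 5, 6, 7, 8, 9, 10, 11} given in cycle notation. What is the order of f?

The cycle type of f is (4, 4, 2, 1).
The order is lcm(4, 4, 2) = 4.

4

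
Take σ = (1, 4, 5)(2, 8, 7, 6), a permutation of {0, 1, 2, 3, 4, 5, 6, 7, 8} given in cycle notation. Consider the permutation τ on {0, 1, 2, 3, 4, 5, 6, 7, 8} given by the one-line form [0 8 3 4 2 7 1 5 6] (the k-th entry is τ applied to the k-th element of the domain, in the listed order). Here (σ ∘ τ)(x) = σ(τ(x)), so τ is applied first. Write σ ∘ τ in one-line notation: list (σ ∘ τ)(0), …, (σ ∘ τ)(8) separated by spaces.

0 7 3 5 8 6 4 1 2

Chase each element through τ then σ: 0 → 0 → 0; 1 → 8 → 7; 2 → 3 → 3; 3 → 4 → 5; 4 → 2 → 8; 5 → 7 → 6; 6 → 1 → 4; 7 → 5 → 1; 8 → 6 → 2.
Collecting the images, σ ∘ τ = [0 7 3 5 8 6 4 1 2].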